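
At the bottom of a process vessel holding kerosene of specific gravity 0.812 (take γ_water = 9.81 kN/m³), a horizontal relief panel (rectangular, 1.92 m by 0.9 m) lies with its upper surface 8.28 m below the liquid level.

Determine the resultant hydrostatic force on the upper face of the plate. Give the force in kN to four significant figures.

γ = 0.812 × 9.81 = 7.96572 kN/m³.
The plate is horizontal, so pressure is uniform at p = γ·h = 7.96572 × 8.28 = 65.9562 kN/m².
A = 1.92 × 0.9 = 1.728 m².
F = p·A = 65.9562 × 1.728 = 113.972 kN.

F ≈ 114.0 kN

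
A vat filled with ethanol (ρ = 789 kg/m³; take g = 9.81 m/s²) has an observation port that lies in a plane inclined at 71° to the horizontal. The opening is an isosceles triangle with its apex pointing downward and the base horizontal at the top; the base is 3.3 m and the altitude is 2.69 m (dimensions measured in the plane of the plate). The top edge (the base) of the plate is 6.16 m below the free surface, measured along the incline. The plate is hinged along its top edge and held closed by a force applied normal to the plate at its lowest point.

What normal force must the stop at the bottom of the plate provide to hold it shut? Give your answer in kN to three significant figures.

P ≈ 81.3 kN

γ = ρg = 789 × 9.81 / 1000 = 7.74009 kN/m³.
Let θ = 71° be the plate's angle to the horizontal; measure y along the incline from where the plane meets the free surface. Vertical depth h = y·sinθ with sinθ = 0.945519.
With the apex down, the centroid sits h/3 = 2.69/3 = 0.896667 m below the base (the top edge), so y_c = 6.16 + 0.896667 = 7.05667 m and h_c = 7.05667 × 0.945519 = 6.67222 m.
A = ½ × 3.3 × 2.69 = 4.4385 m².
Resultant F = γ·h_c·A = 7.74009 × 6.67222 × 4.4385 = 229.22 kN.
I_c = b·h³/36 = 3.3 × 2.69³/36 = 1.7843 m⁴.
Centre of pressure: y_p = y_c + I_c/(y_c·A) = 7.05667 + 1.7843/(7.05667 × 4.4385) = 7.05667 + 0.0569681 = 7.11364 m along the plane.
The resultant acts 0.896667 + 0.0569681 = 0.953635 m (along the plate) below the hinge at the top edge, so the moment about the hinge is M = F × 0.953635 = 229.22 × 0.953635 = 218.592 kN·m.
A normal force at the bottom, 2.69 m from the hinge, must supply this moment: P = 218.592/2.69 = 81.261 kN.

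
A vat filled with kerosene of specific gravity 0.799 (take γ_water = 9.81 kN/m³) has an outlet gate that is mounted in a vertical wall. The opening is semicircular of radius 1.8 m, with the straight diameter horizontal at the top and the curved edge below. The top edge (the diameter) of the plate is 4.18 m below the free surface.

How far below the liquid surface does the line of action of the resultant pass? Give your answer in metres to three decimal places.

h_p = 4.990 m

γ = 0.799 × 9.81 = 7.83819 kN/m³.
The centroid of a semicircle lies 4r/(3π) = 0.763944 m from the diameter, here below the top edge, so the centroid depth is h_c = 4.18 + 0.763944 = 4.94394 m.
A = πr²/2 = π × 1.8²/2 = 5.08938 m².
Resultant F = γ·h_c·A = 7.83819 × 4.94394 × 5.08938 = 197.221 kN.
I_c = (π/8 − 8/(9π))·r⁴ = 0.109757 × 1.8⁴ = 1.15219 m⁴.
Centre of pressure: y_p = y_c + I_c/(y_c·A) = 4.94394 + 1.15219/(4.94394 × 5.08938) = 4.94394 + 0.0457916 = 4.98973 m along the plane.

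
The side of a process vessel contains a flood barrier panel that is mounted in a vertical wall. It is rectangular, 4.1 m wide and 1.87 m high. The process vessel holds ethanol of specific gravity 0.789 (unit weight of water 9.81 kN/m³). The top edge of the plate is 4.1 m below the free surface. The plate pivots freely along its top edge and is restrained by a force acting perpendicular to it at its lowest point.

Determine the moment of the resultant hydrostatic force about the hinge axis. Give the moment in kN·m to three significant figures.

M ≈ 297 kN·m

γ = 0.789 × 9.81 = 7.74009 kN/m³.
The centroid lies 1.87/2 = 0.935 m below the top edge, so the centroid depth is h_c = 4.1 + 0.935 = 5.035 m.
A = 4.1 × 1.87 = 7.667 m².
Resultant F = γ·h_c·A = 7.74009 × 5.035 × 7.667 = 298.793 kN.
I_c = b·h³/12 = 4.1 × 1.87³/12 = 2.23423 m⁴.
Centre of pressure: y_p = y_c + I_c/(y_c·A) = 5.035 + 2.23423/(5.035 × 7.667) = 5.035 + 0.0578766 = 5.09288 m along the plane.
The resultant acts 0.935 + 0.0578766 = 0.992877 m (along the plate) below the hinge at the top edge, so the moment about the hinge is M = F × 0.992877 = 298.793 × 0.992877 = 296.665 kN·m.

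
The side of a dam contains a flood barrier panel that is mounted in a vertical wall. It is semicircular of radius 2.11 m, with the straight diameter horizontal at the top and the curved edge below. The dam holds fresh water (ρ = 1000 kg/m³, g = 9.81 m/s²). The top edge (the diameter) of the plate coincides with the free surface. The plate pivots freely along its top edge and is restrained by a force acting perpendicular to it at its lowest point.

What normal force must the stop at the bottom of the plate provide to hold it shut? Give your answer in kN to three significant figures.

P ≈ 36.2 kN

γ = ρg = 1000 × 9.81 = 9810 N/m³ = 9.81 kN/m³.
The centroid of a semicircle lies 4r/(3π) = 0.895512 m from the diameter, here below the top edge, so the centroid depth is h_c = 0.895512 m.
A = πr²/2 = π × 2.11²/2 = 6.99334 m².
Resultant F = γ·h_c·A = 9.81 × 0.895512 × 6.99334 = 61.4363 kN.
I_c = (π/8 − 8/(9π))·r⁴ = 0.109757 × 2.11⁴ = 2.17551 m⁴.
Centre of pressure: y_p = y_c + I_c/(y_c·A) = 0.895512 + 2.17551/(0.895512 × 6.99334) = 0.895512 + 0.34738 = 1.24289 m along the plane.
The resultant acts 0.895512 + 0.34738 = 1.24289 m (along the plate) below the hinge at the top edge, so the moment about the hinge is M = F × 1.24289 = 61.4363 × 1.24289 = 76.3586 kN·m.
A normal force at the bottom, 2.11 m from the hinge, must supply this moment: P = 76.3586/2.11 = 36.1889 kN.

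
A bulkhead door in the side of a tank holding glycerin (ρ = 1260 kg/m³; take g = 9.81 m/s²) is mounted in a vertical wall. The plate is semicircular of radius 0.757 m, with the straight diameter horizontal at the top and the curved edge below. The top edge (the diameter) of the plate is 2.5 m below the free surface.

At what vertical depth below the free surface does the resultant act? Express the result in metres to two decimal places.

h_p = 2.84 m

γ = ρg = 1260 × 9.81 / 1000 = 12.3606 kN/m³.
The centroid of a semicircle lies 4r/(3π) = 0.321281 m from the diameter, here below the top edge, so the centroid depth is h_c = 2.5 + 0.321281 = 2.82128 m.
A = πr²/2 = π × 0.757²/2 = 0.900143 m².
Resultant F = γ·h_c·A = 12.3606 × 2.82128 × 0.900143 = 31.3904 kN.
I_c = (π/8 − 8/(9π))·r⁴ = 0.109757 × 0.757⁴ = 0.0360426 m⁴.
Centre of pressure: y_p = y_c + I_c/(y_c·A) = 2.82128 + 0.0360426/(2.82128 × 0.900143) = 2.82128 + 0.0141925 = 2.83547 m along the plane.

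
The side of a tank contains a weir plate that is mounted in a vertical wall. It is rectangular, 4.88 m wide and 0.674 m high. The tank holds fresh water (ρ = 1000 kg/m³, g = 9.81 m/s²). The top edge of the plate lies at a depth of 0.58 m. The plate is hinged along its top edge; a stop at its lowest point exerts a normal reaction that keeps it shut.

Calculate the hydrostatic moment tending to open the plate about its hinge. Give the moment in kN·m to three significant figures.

γ = ρg = 1000 × 9.81 = 9810 N/m³ = 9.81 kN/m³.
The centroid lies 0.674/2 = 0.337 m below the top edge, so the centroid depth is h_c = 0.58 + 0.337 = 0.917 m.
A = 4.88 × 0.674 = 3.28912 m².
Resultant F = γ·h_c·A = 9.81 × 0.917 × 3.28912 = 29.5882 kN.
I_c = b·h³/12 = 4.88 × 0.674³/12 = 0.124514 m⁴.
Centre of pressure: y_p = y_c + I_c/(y_c·A) = 0.917 + 0.124514/(0.917 × 3.28912) = 0.917 + 0.0412828 = 0.958283 m along the plane.
The resultant acts 0.337 + 0.0412828 = 0.378283 m (along the plate) below the hinge at the top edge, so the moment about the hinge is M = F × 0.378283 = 29.5882 × 0.378283 = 11.1927 kN·m.

M ≈ 11.2 kN·m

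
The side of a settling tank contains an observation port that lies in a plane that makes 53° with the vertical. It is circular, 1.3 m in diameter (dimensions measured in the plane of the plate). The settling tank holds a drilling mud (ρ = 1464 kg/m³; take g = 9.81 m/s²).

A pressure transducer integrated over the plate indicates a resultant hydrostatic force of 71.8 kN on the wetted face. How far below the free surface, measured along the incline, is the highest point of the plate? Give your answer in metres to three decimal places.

γ = ρg = 1464 × 9.81 / 1000 = 14.36184 kN/m³.
A = π(0.65)² = 1.32732 m².
From F = γ·h_c·A, the centroid depth is h_c = 71.8/(14.36184 × 1.32732) = 3.76651 m.
The plate makes 53° with the vertical, i.e. θ = 90° − 53° = 37° to the horizontal. Measuring y along the incline from the free-surface line, vertical depth h = y·sinθ with sinθ = 0.601815.
Along the incline, y_c = h_c/sinθ = 3.76651/0.601815 = 6.25858 m.
The centroid is at the centre, 0.65 m below the top of the plate, so the highest point sits at y_top = 6.25858 − 0.65 = 5.60858 m along the incline.

y_top ≈ 5.609 m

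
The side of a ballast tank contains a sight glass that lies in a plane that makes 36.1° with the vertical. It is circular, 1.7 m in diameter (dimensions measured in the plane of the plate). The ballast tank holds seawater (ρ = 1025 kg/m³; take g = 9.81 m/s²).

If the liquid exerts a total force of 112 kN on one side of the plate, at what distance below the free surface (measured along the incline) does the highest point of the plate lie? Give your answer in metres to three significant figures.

γ = ρg = 1025 × 9.81 / 1000 = 10.05525 kN/m³.
A = π(0.85)² = 2.2698 m².
From F = γ·h_c·A, the centroid depth is h_c = 112/(10.05525 × 2.2698) = 4.90724 m.
The plate makes 36.1° with the vertical, i.e. θ = 90° − 36.1° = 53.9° to the horizontal. Measuring y along the incline from the free-surface line, vertical depth h = y·sinθ with sinθ = 0.807990.
Along the incline, y_c = h_c/sinθ = 4.90724/0.807990 = 6.07339 m.
The centroid is at the centre, 0.85 m below the top of the plate, so the highest point sits at y_top = 6.07339 − 0.85 = 5.22339 m along the incline.

y_top ≈ 5.22 m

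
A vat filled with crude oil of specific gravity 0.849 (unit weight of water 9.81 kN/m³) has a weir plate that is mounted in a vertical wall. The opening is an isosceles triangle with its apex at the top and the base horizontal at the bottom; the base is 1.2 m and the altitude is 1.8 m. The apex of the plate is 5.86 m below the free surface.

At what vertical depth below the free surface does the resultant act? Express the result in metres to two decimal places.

γ = 0.849 × 9.81 = 8.32869 kN/m³.
With the apex up, the centroid sits 2h/3 = 2 × 1.8/3 = 1.2 m below the apex, so the centroid depth is h_c = 5.86 + 1.2 = 7.06 m.
A = ½ × 1.2 × 1.8 = 1.08 m².
Resultant F = γ·h_c·A = 8.32869 × 7.06 × 1.08 = 63.5046 kN.
I_c = b·h³/36 = 1.2 × 1.8³/36 = 0.1944 m⁴.
Centre of pressure: y_p = y_c + I_c/(y_c·A) = 7.06 + 0.1944/(7.06 × 1.08) = 7.06 + 0.0254958 = 7.0855 m along the plane.

h_p = 7.09 m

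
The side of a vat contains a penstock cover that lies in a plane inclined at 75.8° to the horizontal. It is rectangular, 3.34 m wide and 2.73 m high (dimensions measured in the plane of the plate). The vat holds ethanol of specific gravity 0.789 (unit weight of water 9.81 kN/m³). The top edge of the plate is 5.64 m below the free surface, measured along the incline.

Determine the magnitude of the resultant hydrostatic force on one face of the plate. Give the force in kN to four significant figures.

F ≈ 479.3 kN

γ = 0.789 × 9.81 = 7.74009 kN/m³.
Let θ = 75.8° be the plate's angle to the horizontal; measure y along the incline from where the plane meets the free surface. Vertical depth h = y·sinθ with sinθ = 0.969445.
The centroid lies 2.73/2 = 1.365 m below the top edge, so y_c = 5.64 + 1.365 = 7.005 m and h_c = 7.005 × 0.969445 = 6.79096 m.
A = 3.34 × 2.73 = 9.1182 m².
Resultant F = γ·h_c·A = 7.74009 × 6.79096 × 9.1182 = 479.277 kN.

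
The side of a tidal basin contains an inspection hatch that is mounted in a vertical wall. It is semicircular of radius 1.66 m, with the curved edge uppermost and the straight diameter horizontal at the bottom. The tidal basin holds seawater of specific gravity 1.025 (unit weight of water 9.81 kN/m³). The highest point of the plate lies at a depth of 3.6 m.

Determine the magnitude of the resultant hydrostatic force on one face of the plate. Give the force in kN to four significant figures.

F ≈ 198.3 kN

γ = 1.025 × 9.81 = 10.05525 kN/m³.
The centroid lies 4r/(3π) = 0.704526 m above the diameter, so r − 4r/(3π) = 1.66 − 0.704526 = 0.955474 m below the topmost point, so the centroid depth is h_c = 3.6 + 0.955474 = 4.55547 m.
A = πr²/2 = π × 1.66²/2 = 4.32849 m².
Resultant F = γ·h_c·A = 10.05525 × 4.55547 × 4.32849 = 198.272 kN.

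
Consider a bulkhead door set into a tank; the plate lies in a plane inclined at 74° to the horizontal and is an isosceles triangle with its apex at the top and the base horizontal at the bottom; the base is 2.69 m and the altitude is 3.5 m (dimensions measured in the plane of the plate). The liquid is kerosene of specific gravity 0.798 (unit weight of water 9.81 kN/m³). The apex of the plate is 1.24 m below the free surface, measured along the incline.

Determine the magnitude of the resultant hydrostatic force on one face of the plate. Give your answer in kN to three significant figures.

γ = 0.798 × 9.81 = 7.82838 kN/m³.
Let θ = 74° be the plate's angle to the horizontal; measure y along the incline from where the plane meets the free surface. Vertical depth h = y·sinθ with sinθ = 0.961262.
With the apex up, the centroid sits 2h/3 = 2 × 3.5/3 = 2.33333 m below the apex, so y_c = 1.24 + 2.33333 = 3.57333 m and h_c = 3.57333 × 0.961262 = 3.43491 m.
A = ½ × 2.69 × 3.5 = 4.7075 m².
Resultant F = γ·h_c·A = 7.82838 × 3.43491 × 4.7075 = 126.584 kN.

F ≈ 127 kN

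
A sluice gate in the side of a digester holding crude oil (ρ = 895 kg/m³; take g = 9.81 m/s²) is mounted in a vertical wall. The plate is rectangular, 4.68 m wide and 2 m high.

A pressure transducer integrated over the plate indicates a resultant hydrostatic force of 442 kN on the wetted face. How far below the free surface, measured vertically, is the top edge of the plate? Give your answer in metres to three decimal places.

d_top ≈ 4.378 m

γ = ρg = 895 × 9.81 / 1000 = 8.77995 kN/m³.
A = 4.68 × 2 = 9.36 m².
From F = γ·h_c·A, the centroid depth is h_c = 442/(8.77995 × 9.36) = 5.37842 m.
The centroid lies 2/2 = 1 m below the top edge, so the top edge sits at h_top = 5.37842 − 1 = 4.37842 m below the surface.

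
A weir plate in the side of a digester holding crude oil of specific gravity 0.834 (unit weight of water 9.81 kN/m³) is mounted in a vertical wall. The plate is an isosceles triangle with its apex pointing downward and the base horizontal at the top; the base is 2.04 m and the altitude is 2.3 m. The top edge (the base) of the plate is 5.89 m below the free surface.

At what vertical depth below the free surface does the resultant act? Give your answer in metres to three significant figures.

γ = 0.834 × 9.81 = 8.18154 kN/m³.
With the apex down, the centroid sits h/3 = 2.3/3 = 0.766667 m below the base (the top edge), so the centroid depth is h_c = 5.89 + 0.766667 = 6.65667 m.
A = ½ × 2.04 × 2.3 = 2.346 m².
Resultant F = γ·h_c·A = 8.18154 × 6.65667 × 2.346 = 127.767 kN.
I_c = b·h³/36 = 2.04 × 2.3³/36 = 0.689463 m⁴.
Centre of pressure: y_p = y_c + I_c/(y_c·A) = 6.65667 + 0.689463/(6.65667 × 2.346) = 6.65667 + 0.0441495 = 6.70082 m along the plane.

h_p = 6.70 m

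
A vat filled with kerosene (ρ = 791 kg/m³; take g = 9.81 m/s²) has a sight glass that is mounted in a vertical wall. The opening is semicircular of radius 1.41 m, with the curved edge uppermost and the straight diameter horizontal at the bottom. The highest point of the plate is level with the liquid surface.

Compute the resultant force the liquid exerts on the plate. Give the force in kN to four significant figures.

F ≈ 19.67 kN

γ = ρg = 791 × 9.81 / 1000 = 7.75971 kN/m³.
The centroid lies 4r/(3π) = 0.598423 m above the diameter, so r − 4r/(3π) = 1.41 − 0.598423 = 0.811577 m below the topmost point, so the centroid depth is h_c = 0.811577 m.
A = πr²/2 = π × 1.41²/2 = 3.1229 m².
Resultant F = γ·h_c·A = 7.75971 × 0.811577 × 3.1229 = 19.6668 kN.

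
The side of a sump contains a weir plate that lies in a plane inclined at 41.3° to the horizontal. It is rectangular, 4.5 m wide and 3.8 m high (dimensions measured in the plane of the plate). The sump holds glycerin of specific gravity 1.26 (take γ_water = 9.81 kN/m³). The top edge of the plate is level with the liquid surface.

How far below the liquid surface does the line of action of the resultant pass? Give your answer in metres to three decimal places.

h_p = 1.672 m

γ = 1.26 × 9.81 = 12.3606 kN/m³.
Let θ = 41.3° be the plate's angle to the horizontal; measure y along the incline from where the plane meets the free surface. Vertical depth h = y·sinθ with sinθ = 0.660002.
The centroid lies 3.8/2 = 1.9 m below the top edge, so y_c = 1.9 m and h_c = 1.9 × 0.660002 = 1.254 m.
A = 4.5 × 3.8 = 17.1 m².
Resultant F = γ·h_c·A = 12.3606 × 1.254 × 17.1 = 265.053 kN.
I_c = b·h³/12 = 4.5 × 3.8³/12 = 20.577 m⁴.
Centre of pressure: y_p = y_c + I_c/(y_c·A) = 1.9 + 20.577/(1.9 × 17.1) = 1.9 + 0.633333 = 2.53333 m along the plane.
Vertically, h_p = y_p·sinθ = 2.53333 × 0.660002 = 1.672 m.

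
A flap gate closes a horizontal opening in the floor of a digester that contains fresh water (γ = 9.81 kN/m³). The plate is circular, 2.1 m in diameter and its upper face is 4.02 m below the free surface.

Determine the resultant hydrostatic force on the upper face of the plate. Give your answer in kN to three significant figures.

F ≈ 137 kN

γ = 9.81 kN/m³.
The plate is horizontal, so pressure is uniform at p = γ·h = 9.81 × 4.02 = 39.4362 kN/m².
A = π(1.05)² = 3.46361 m².
F = p·A = 39.4362 × 3.46361 = 136.592 kN.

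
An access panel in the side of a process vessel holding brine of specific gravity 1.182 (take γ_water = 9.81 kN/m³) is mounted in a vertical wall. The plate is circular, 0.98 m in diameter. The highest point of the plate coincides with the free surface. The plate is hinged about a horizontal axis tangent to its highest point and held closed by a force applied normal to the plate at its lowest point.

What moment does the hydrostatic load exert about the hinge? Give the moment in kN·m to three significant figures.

M ≈ 2.63 kN·m

γ = 1.182 × 9.81 = 11.59542 kN/m³.
The centroid is at the centre, 0.49 m below the top of the plate, so the centroid depth is h_c = 0.49 m.
A = π(0.49)² = 0.754296 m².
Resultant F = γ·h_c·A = 11.59542 × 0.49 × 0.754296 = 4.28573 kN.
I_c = πr⁴/4 = π × 0.49⁴/4 = 0.0452766 m⁴.
Centre of pressure: y_p = y_c + I_c/(y_c·A) = 0.49 + 0.0452766/(0.49 × 0.754296) = 0.49 + 0.1225 = 0.6125 m along the plane.
The resultant acts 0.49 + 0.1225 = 0.6125 m (along the plate) below the hinge at the top edge, so the moment about the hinge is M = F × 0.6125 = 4.28573 × 0.6125 = 2.62501 kN·m.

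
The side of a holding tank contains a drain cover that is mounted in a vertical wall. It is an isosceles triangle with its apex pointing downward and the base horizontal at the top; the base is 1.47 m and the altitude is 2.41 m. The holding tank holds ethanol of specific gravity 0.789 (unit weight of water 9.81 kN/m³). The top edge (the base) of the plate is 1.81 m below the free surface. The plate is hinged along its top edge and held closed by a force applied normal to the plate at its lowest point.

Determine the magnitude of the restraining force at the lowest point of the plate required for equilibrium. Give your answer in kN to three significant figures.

P ≈ 13.8 kN

γ = 0.789 × 9.81 = 7.74009 kN/m³.
With the apex down, the centroid sits h/3 = 2.41/3 = 0.803333 m below the base (the top edge), so the centroid depth is h_c = 1.81 + 0.803333 = 2.61333 m.
A = ½ × 1.47 × 2.41 = 1.77135 m².
Resultant F = γ·h_c·A = 7.74009 × 2.61333 × 1.77135 = 35.8298 kN.
I_c = b·h³/36 = 1.47 × 2.41³/36 = 0.571565 m⁴.
Centre of pressure: y_p = y_c + I_c/(y_c·A) = 2.61333 + 0.571565/(2.61333 × 1.77135) = 2.61333 + 0.123472 = 2.7368 m along the plane.
The resultant acts 0.803333 + 0.123472 = 0.926805 m (along the plate) below the hinge at the top edge, so the moment about the hinge is M = F × 0.926805 = 35.8298 × 0.926805 = 33.2072 kN·m.
A normal force at the bottom, 2.41 m from the hinge, must supply this moment: P = 33.2072/2.41 = 13.7789 kN.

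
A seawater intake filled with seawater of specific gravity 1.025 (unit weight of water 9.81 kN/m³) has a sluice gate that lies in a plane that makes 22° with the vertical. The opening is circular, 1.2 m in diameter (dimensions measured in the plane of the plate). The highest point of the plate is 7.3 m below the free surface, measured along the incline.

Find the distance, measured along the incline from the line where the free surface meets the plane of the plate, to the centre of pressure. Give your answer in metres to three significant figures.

y_p = 7.91 m

γ = 1.025 × 9.81 = 10.05525 kN/m³.
The plate makes 22° with the vertical, i.e. θ = 90° − 22° = 68° to the horizontal. Measuring y along the incline from the free-surface line, vertical depth h = y·sinθ with sinθ = 0.927184.
The centroid is at the centre, 0.6 m below the top of the plate, so y_c = 7.3 + 0.6 = 7.9 m and h_c = 7.9 × 0.927184 = 7.32475 m.
A = π(0.6)² = 1.13097 m².
Resultant F = γ·h_c·A = 10.05525 × 7.32475 × 1.13097 = 83.2984 kN.
I_c = πr⁴/4 = π × 0.6⁴/4 = 0.101788 m⁴.
Centre of pressure: y_p = y_c + I_c/(y_c·A) = 7.9 + 0.101788/(7.9 × 1.13097) = 7.9 + 0.0113925 = 7.91139 m along the plane.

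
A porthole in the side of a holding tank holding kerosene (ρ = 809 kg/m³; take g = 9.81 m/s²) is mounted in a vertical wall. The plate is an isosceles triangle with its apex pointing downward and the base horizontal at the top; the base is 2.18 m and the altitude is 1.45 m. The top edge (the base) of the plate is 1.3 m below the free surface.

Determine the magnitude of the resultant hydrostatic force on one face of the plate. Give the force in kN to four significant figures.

γ = ρg = 809 × 9.81 / 1000 = 7.93629 kN/m³.
With the apex down, the centroid sits h/3 = 1.45/3 = 0.483333 m below the base (the top edge), so the centroid depth is h_c = 1.3 + 0.483333 = 1.78333 m.
A = ½ × 2.18 × 1.45 = 1.5805 m².
Resultant F = γ·h_c·A = 7.93629 × 1.78333 × 1.5805 = 22.3689 kN.

F ≈ 22.37 kN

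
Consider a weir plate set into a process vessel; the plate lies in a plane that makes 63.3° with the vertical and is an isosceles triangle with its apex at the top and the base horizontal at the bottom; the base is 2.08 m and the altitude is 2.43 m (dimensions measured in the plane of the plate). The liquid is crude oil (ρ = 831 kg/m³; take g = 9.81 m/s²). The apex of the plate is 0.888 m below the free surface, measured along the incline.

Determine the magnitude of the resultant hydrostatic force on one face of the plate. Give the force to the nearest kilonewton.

F ≈ 23 kN

γ = ρg = 831 × 9.81 / 1000 = 8.15211 kN/m³.
The plate makes 63.3° with the vertical, i.e. θ = 90° − 63.3° = 26.7° to the horizontal. Measuring y along the incline from the free-surface line, vertical depth h = y·sinθ with sinθ = 0.449319.
With the apex up, the centroid sits 2h/3 = 2 × 2.43/3 = 1.62 m below the apex, so y_c = 0.888 + 1.62 = 2.508 m and h_c = 2.508 × 0.449319 = 1.12689 m.
A = ½ × 2.08 × 2.43 = 2.5272 m².
Resultant F = γ·h_c·A = 8.15211 × 1.12689 × 2.5272 = 23.2162 kN.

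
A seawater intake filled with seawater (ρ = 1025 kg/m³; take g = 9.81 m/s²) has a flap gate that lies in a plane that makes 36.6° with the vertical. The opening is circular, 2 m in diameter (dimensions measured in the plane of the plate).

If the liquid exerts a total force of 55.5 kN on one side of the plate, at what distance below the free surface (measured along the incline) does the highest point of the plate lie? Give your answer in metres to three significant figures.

γ = ρg = 1025 × 9.81 / 1000 = 10.05525 kN/m³.
A = π(1)² = 3.14159 m².
From F = γ·h_c·A, the centroid depth is h_c = 55.5/(10.05525 × 3.14159) = 1.75691 m.
The plate makes 36.6° with the vertical, i.e. θ = 90° − 36.6° = 53.4° to the horizontal. Measuring y along the incline from the free-surface line, vertical depth h = y·sinθ with sinθ = 0.802817.
Along the incline, y_c = h_c/sinθ = 1.75691/0.802817 = 2.18843 m.
The centroid is at the centre, 1 m below the top of the plate, so the highest point sits at y_top = 2.18843 − 1 = 1.18843 m along the incline.

y_top ≈ 1.19 m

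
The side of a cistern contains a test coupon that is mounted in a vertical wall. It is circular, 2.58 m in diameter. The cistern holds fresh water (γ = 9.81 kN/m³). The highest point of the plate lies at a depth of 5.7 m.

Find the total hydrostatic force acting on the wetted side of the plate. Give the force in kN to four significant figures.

F ≈ 358.5 kN

γ = 9.81 kN/m³.
The centroid is at the centre, 1.29 m below the top of the plate, so the centroid depth is h_c = 5.7 + 1.29 = 6.99 m.
A = π(1.29)² = 5.22792 m².
Resultant F = γ·h_c·A = 9.81 × 6.99 × 5.22792 = 358.488 kN.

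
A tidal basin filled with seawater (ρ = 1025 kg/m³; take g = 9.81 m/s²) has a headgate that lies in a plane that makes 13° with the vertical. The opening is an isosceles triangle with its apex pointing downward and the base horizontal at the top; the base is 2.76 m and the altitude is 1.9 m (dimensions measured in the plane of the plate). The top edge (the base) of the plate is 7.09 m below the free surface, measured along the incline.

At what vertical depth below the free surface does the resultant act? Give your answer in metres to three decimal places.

h_p = 7.551 m

γ = ρg = 1025 × 9.81 / 1000 = 10.05525 kN/m³.
The plate makes 13° with the vertical, i.e. θ = 90° − 13° = 77° to the horizontal. Measuring y along the incline from the free-surface line, vertical depth h = y·sinθ with sinθ = 0.974370.
With the apex down, the centroid sits h/3 = 1.9/3 = 0.633333 m below the base (the top edge), so y_c = 7.09 + 0.633333 = 7.72333 m and h_c = 7.72333 × 0.974370 = 7.52538 m.
A = ½ × 2.76 × 1.9 = 2.622 m².
Resultant F = γ·h_c·A = 10.05525 × 7.52538 × 2.622 = 198.406 kN.
I_c = b·h³/36 = 2.76 × 1.9³/36 = 0.525857 m⁴.
Centre of pressure: y_p = y_c + I_c/(y_c·A) = 7.72333 + 0.525857/(7.72333 × 2.622) = 7.72333 + 0.0259675 = 7.7493 m along the plane.
Vertically, h_p = y_p·sinθ = 7.7493 × 0.974370 = 7.55069 m.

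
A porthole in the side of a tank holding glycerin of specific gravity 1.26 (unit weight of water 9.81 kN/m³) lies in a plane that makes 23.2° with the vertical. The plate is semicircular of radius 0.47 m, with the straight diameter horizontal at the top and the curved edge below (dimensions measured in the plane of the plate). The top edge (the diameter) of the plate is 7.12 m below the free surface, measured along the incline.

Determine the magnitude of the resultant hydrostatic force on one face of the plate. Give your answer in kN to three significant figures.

γ = 1.26 × 9.81 = 12.3606 kN/m³.
The plate makes 23.2° with the vertical, i.e. θ = 90° − 23.2° = 66.8° to the horizontal. Measuring y along the incline from the free-surface line, vertical depth h = y·sinθ with sinθ = 0.919135.
The centroid of a semicircle lies 4r/(3π) = 0.199474 m from the diameter, here below the top edge, so y_c = 7.12 + 0.199474 = 7.31947 m and h_c = 7.31947 × 0.919135 = 6.72758 m.
A = πr²/2 = π × 0.47²/2 = 0.346989 m².
Resultant F = γ·h_c·A = 12.3606 × 6.72758 × 0.346989 = 28.8545 kN.

F ≈ 28.9 kN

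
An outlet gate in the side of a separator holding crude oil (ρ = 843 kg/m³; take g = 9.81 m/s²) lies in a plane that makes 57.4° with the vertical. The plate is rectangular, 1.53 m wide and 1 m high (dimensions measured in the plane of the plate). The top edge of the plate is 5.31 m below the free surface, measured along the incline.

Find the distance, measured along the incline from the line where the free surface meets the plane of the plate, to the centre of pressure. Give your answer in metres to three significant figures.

y_p = 5.82 m

γ = ρg = 843 × 9.81 / 1000 = 8.26983 kN/m³.
The plate makes 57.4° with the vertical, i.e. θ = 90° − 57.4° = 32.6° to the horizontal. Measuring y along the incline from the free-surface line, vertical depth h = y·sinθ with sinθ = 0.538771.
The centroid lies 1/2 = 0.5 m below the top edge, so y_c = 5.31 + 0.5 = 5.81 m and h_c = 5.81 × 0.538771 = 3.13026 m.
A = 1.53 × 1 = 1.53 m².
Resultant F = γ·h_c·A = 8.26983 × 3.13026 × 1.53 = 39.6067 kN.
I_c = b·h³/12 = 1.53 × 1³/12 = 0.1275 m⁴.
Centre of pressure: y_p = y_c + I_c/(y_c·A) = 5.81 + 0.1275/(5.81 × 1.53) = 5.81 + 0.0143431 = 5.82434 m along the plane.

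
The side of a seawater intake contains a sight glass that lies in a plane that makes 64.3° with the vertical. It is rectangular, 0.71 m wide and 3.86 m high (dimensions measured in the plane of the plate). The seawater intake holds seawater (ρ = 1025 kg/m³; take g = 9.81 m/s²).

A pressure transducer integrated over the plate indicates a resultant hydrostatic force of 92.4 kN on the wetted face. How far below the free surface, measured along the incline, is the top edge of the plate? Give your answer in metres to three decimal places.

y_top ≈ 5.802 m

γ = ρg = 1025 × 9.81 / 1000 = 10.05525 kN/m³.
A = 0.71 × 3.86 = 2.7406 m².
From F = γ·h_c·A, the centroid depth is h_c = 92.4/(10.05525 × 2.7406) = 3.353 m.
The plate makes 64.3° with the vertical, i.e. θ = 90° − 64.3° = 25.7° to the horizontal. Measuring y along the incline from the free-surface line, vertical depth h = y·sinθ with sinθ = 0.433659.
Along the incline, y_c = h_c/sinθ = 3.353/0.433659 = 7.73188 m.
The centroid lies 3.86/2 = 1.93 m below the top edge, so the top edge sits at y_top = 7.73188 − 1.93 = 5.80188 m along the incline.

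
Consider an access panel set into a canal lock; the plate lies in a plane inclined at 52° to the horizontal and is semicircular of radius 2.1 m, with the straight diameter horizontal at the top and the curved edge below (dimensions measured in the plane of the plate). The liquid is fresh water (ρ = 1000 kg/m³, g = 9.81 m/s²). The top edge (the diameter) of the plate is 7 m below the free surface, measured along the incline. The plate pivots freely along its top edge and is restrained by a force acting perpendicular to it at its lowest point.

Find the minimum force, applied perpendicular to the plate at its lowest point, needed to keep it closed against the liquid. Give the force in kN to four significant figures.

P ≈ 187.2 kN

γ = ρg = 1000 × 9.81 = 9810 N/m³ = 9.81 kN/m³.
Let θ = 52° be the plate's angle to the horizontal; measure y along the incline from where the plane meets the free surface. Vertical depth h = y·sinθ with sinθ = 0.788011.
The centroid of a semicircle lies 4r/(3π) = 0.891268 m from the diameter, here below the top edge, so y_c = 7 + 0.891268 = 7.89127 m and h_c = 7.89127 × 0.788011 = 6.21841 m.
A = πr²/2 = π × 2.1²/2 = 6.92721 m².
Resultant F = γ·h_c·A = 9.81 × 6.21841 × 6.92721 = 422.578 kN.
I_c = (π/8 − 8/(9π))·r⁴ = 0.109757 × 2.1⁴ = 2.13457 m⁴.
Centre of pressure: y_p = y_c + I_c/(y_c·A) = 7.89127 + 2.13457/(7.89127 × 6.92721) = 7.89127 + 0.0390486 = 7.93032 m along the plane.
The resultant acts 0.891268 + 0.0390486 = 0.930317 m (along the plate) below the hinge at the top edge, so the moment about the hinge is M = F × 0.930317 = 422.578 × 0.930317 = 393.131 kN·m.
A normal force at the bottom, 2.1 m from the hinge, must supply this moment: P = 393.131/2.1 = 187.205 kN.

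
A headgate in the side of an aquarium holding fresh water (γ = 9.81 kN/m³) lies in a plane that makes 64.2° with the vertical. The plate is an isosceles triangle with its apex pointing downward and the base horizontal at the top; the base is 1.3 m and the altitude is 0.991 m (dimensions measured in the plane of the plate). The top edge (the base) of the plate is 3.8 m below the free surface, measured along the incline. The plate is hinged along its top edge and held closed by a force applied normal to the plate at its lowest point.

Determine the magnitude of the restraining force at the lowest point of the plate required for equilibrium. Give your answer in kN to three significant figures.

γ = 9.81 kN/m³.
The plate makes 64.2° with the vertical, i.e. θ = 90° − 64.2° = 25.8° to the horizontal. Measuring y along the incline from the free-surface line, vertical depth h = y·sinθ with sinθ = 0.435231.
With the apex down, the centroid sits h/3 = 0.991/3 = 0.330333 m below the base (the top edge), so y_c = 3.8 + 0.330333 = 4.13033 m and h_c = 4.13033 × 0.435231 = 1.79765 m.
A = ½ × 1.3 × 0.991 = 0.64415 m².
Resultant F = γ·h_c·A = 9.81 × 1.79765 × 0.64415 = 11.3596 kN.
I_c = b·h³/36 = 1.3 × 0.991³/36 = 0.0351449 m⁴.
Centre of pressure: y_p = y_c + I_c/(y_c·A) = 4.13033 + 0.0351449/(4.13033 × 0.64415) = 4.13033 + 0.0132096 = 4.14354 m along the plane.
The resultant acts 0.330333 + 0.0132096 = 0.343543 m (along the plate) below the hinge at the top edge, so the moment about the hinge is M = F × 0.343543 = 11.3596 × 0.343543 = 3.90251 kN·m.
A normal force at the bottom, 0.991 m from the hinge, must supply this moment: P = 3.90251/0.991 = 3.93795 kN.

P ≈ 3.94 kN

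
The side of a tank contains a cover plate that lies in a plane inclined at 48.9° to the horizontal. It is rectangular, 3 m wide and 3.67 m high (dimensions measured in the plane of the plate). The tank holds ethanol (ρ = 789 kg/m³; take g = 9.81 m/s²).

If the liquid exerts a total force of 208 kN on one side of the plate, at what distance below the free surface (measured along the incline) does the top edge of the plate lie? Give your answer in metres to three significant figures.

y_top ≈ 1.40 m

γ = ρg = 789 × 9.81 / 1000 = 7.74009 kN/m³.
A = 3 × 3.67 = 11.01 m².
From F = γ·h_c·A, the centroid depth is h_c = 208/(7.74009 × 11.01) = 2.44079 m.
Let θ = 48.9° be the plate's angle to the horizontal; measure y along the incline from where the plane meets the free surface. Vertical depth h = y·sinθ with sinθ = 0.753563.
Along the incline, y_c = h_c/sinθ = 2.44079/0.753563 = 3.239 m.
The centroid lies 3.67/2 = 1.835 m below the top edge, so the top edge sits at y_top = 3.239 − 1.835 = 1.404 m along the incline.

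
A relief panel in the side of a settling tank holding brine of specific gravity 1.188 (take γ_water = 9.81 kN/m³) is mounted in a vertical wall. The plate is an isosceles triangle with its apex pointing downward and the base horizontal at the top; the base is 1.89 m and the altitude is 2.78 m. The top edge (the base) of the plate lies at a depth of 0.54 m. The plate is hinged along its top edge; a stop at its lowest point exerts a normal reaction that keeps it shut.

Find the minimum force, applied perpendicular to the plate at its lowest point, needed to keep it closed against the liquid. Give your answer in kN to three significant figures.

γ = 1.188 × 9.81 = 11.65428 kN/m³.
With the apex down, the centroid sits h/3 = 2.78/3 = 0.926667 m below the base (the top edge), so the centroid depth is h_c = 0.54 + 0.926667 = 1.46667 m.
A = ½ × 1.89 × 2.78 = 2.6271 m².
Resultant F = γ·h_c·A = 11.65428 × 1.46667 × 2.6271 = 44.905 kN.
I_c = b·h³/36 = 1.89 × 2.78³/36 = 1.12796 m⁴.
Centre of pressure: y_p = y_c + I_c/(y_c·A) = 1.46667 + 1.12796/(1.46667 × 2.6271) = 1.46667 + 0.292742 = 1.75941 m along the plane.
The resultant acts 0.926667 + 0.292742 = 1.21941 m (along the plate) below the hinge at the top edge, so the moment about the hinge is M = F × 1.21941 = 44.905 × 1.21941 = 54.7576 kN·m.
A normal force at the bottom, 2.78 m from the hinge, must supply this moment: P = 54.7576/2.78 = 19.697 kN.

P ≈ 19.7 kN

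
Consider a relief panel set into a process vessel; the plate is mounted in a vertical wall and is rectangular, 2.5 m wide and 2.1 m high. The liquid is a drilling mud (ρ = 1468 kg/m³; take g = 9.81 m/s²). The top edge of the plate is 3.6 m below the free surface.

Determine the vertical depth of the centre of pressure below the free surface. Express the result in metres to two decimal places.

h_p = 4.73 m

γ = ρg = 1468 × 9.81 / 1000 = 14.40108 kN/m³.
The centroid lies 2.1/2 = 1.05 m below the top edge, so the centroid depth is h_c = 3.6 + 1.05 = 4.65 m.
A = 2.5 × 2.1 = 5.25 m².
Resultant F = γ·h_c·A = 14.40108 × 4.65 × 5.25 = 351.566 kN.
I_c = b·h³/12 = 2.5 × 2.1³/12 = 1.92938 m⁴.
Centre of pressure: y_p = y_c + I_c/(y_c·A) = 4.65 + 1.92938/(4.65 × 5.25) = 4.65 + 0.0790325 = 4.72903 m along the plane.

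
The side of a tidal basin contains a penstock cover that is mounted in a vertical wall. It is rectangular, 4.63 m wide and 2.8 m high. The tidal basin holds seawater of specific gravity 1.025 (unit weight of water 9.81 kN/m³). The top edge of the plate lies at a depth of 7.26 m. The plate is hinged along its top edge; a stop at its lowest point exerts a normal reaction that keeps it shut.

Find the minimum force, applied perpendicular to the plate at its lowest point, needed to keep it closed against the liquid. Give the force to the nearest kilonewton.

P ≈ 595 kN

γ = 1.025 × 9.81 = 10.05525 kN/m³.
The centroid lies 2.8/2 = 1.4 m below the top edge, so the centroid depth is h_c = 7.26 + 1.4 = 8.66 m.
A = 4.63 × 2.8 = 12.964 m².
Resultant F = γ·h_c·A = 10.05525 × 8.66 × 12.964 = 1128.89 kN.
I_c = b·h³/12 = 4.63 × 2.8³/12 = 8.46981 m⁴.
Centre of pressure: y_p = y_c + I_c/(y_c·A) = 8.66 + 8.46981/(8.66 × 12.964) = 8.66 + 0.0754426 = 8.73544 m along the plane.
The resultant acts 1.4 + 0.0754426 = 1.47544 m (along the plate) below the hinge at the top edge, so the moment about the hinge is M = F × 1.47544 = 1128.89 × 1.47544 = 1665.61 kN·m.
A normal force at the bottom, 2.8 m from the hinge, must supply this moment: P = 1665.61/2.8 = 594.861 kN.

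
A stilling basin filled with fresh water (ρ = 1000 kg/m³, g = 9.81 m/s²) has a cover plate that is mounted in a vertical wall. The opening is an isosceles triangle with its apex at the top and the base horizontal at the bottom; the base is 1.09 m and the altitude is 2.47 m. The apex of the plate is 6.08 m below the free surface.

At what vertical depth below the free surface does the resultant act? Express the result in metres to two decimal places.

γ = ρg = 1000 × 9.81 = 9810 N/m³ = 9.81 kN/m³.
With the apex up, the centroid sits 2h/3 = 2 × 2.47/3 = 1.64667 m below the apex, so the centroid depth is h_c = 6.08 + 1.64667 = 7.72667 m.
A = ½ × 1.09 × 2.47 = 1.34615 m².
Resultant F = γ·h_c·A = 9.81 × 7.72667 × 1.34615 = 102.036 kN.
I_c = b·h³/36 = 1.09 × 2.47³/36 = 0.456263 m⁴.
Centre of pressure: y_p = y_c + I_c/(y_c·A) = 7.72667 + 0.456263/(7.72667 × 1.34615) = 7.72667 + 0.0438661 = 7.77054 m along the plane.

h_p = 7.77 m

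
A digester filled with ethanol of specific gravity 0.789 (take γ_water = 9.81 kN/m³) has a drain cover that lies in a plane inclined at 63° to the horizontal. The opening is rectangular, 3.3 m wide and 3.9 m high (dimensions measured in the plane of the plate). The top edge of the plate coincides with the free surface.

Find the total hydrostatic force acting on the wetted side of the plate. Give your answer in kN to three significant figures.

F ≈ 173 kN

γ = 0.789 × 9.81 = 7.74009 kN/m³.
Let θ = 63° be the plate's angle to the horizontal; measure y along the incline from where the plane meets the free surface. Vertical depth h = y·sinθ with sinθ = 0.891007.
The centroid lies 3.9/2 = 1.95 m below the top edge, so y_c = 1.95 m and h_c = 1.95 × 0.891007 = 1.73746 m.
A = 3.3 × 3.9 = 12.87 m².
Resultant F = γ·h_c·A = 7.74009 × 1.73746 × 12.87 = 173.077 kN.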